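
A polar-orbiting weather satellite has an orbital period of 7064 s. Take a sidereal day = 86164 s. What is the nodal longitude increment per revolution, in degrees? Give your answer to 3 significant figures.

During one orbit Earth rotates (7064.0 / 86164) × 360° = 29.51°.

29.5°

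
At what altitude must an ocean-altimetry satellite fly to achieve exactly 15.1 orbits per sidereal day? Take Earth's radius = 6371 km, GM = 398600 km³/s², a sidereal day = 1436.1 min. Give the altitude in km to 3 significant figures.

Required period T = 86166 / 15.1 = 5706.4 s.
From T = 2π√(a³/μ): a = (μ T²/4π²)^(1/3) = (398600 × 5706.4² / 4π²)^(1/3) = 6902 km.
Altitude h = a − R = 6902 − 6371 = 531 km.

531 km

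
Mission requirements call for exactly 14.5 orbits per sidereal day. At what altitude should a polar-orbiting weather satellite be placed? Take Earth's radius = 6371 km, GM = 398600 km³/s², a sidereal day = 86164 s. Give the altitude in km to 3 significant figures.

Required period T = 86164 / 14.5 = 5942.3 s.
From T = 2π√(a³/μ): a = (μ T²/4π²)^(1/3) = (398600 × 5942.3² / 4π²)^(1/3) = 7091 km.
Altitude h = a − R = 7091 − 6371 = 720 km.

720 km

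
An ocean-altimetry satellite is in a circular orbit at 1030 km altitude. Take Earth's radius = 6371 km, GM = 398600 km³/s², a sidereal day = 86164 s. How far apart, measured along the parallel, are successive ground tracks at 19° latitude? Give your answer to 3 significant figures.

Semi-major axis a = 6371 + 1030 = 7401 km. Period T = 2π√(a³/μ) = 2π√(7401³/398600) = 6336.5 s = 105.61 min.
Node shift per orbit = (6336.5/86164) × 360° = 26.47°.
Equatorial spacing = 26.47 × 111.2 km/° = 2944 km.
At 19° latitude, spacing = 2944 × cos(19°) = 2783 km.

2780 km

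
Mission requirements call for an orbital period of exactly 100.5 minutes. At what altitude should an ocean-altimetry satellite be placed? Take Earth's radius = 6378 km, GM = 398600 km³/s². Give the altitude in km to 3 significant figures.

T = 100.5 min = 6030.0 s.
From T = 2π√(a³/μ): a = (μ T²/4π²)^(1/3) = (398600 × 6030.0² / 4π²)^(1/3) = 7160 km.
Altitude h = a − R = 7160 − 6378 = 782 km.

782 km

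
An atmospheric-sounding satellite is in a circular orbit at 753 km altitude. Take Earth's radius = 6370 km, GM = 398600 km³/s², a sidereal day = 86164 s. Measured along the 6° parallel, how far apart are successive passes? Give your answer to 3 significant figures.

2760 km

Semi-major axis a = 6370 + 753 = 7123 km. Period T = 2π√(a³/μ) = 2π√(7123³/398600) = 5982.8 s = 99.71 min.
Node shift per orbit = (5982.8/86164) × 360° = 25.00°.
Equatorial spacing = 25.00 × 111.2 km/° = 2779 km.
At 6° latitude, spacing = 2779 × cos(6°) = 2764 km.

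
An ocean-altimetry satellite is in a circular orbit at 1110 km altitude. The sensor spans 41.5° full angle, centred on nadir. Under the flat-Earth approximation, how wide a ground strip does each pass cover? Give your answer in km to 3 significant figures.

841 km

Half-angle = 41.5°/2 = 20.75°.
Swath width ≈ 2h·tan(θ/2) = 2 × 1110 × tan(20.75°) = 841.1 km.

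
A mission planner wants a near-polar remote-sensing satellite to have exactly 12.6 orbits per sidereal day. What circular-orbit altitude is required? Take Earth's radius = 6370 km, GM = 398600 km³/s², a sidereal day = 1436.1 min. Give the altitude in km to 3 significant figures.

1420 km

Required period T = 86166 / 12.6 = 6838.6 s.
From T = 2π√(a³/μ): a = (μ T²/4π²)^(1/3) = (398600 × 6838.6² / 4π²)^(1/3) = 7787 km.
Altitude h = a − R = 7787 − 6370 = 1417 km.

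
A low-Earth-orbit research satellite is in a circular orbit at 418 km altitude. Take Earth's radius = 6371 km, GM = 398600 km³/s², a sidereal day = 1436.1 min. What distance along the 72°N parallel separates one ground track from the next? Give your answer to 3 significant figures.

Semi-major axis a = 6371 + 418 = 6789 km. Period T = 2π√(a³/μ) = 2π√(6789³/398600) = 5567.0 s = 92.78 min.
Node shift per orbit = (5567.0/86166) × 360° = 23.26°.
Equatorial spacing = 23.26 × 111.2 km/° = 2586 km.
At 72° latitude, spacing = 2586 × cos(72°) = 799 km.

799 km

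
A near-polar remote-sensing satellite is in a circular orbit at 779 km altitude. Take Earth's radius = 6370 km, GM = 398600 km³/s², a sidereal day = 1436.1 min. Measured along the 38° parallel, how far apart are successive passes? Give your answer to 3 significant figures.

Semi-major axis a = 6370 + 779 = 7149 km. Period T = 2π√(a³/μ) = 2π√(7149³/398600) = 6015.6 s = 100.26 min.
Node shift per orbit = (6015.6/86166) × 360° = 25.13°.
Equatorial spacing = 25.13 × 111.2 km/° = 2794 km.
At 38° latitude, spacing = 2794 × cos(38°) = 2202 km.

2200 km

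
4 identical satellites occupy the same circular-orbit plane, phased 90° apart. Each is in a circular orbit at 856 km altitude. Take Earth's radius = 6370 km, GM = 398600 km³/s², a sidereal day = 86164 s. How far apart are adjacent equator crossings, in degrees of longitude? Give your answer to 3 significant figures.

6.39°

Semi-major axis a = 6370 + 856 = 7226 km. Period T = 2π√(a³/μ) = 2π√(7226³/398600) = 6113.1 s = 101.88 min.
Single-satellite node shift = (6113.1/86164) × 360° = 25.54°.
With 4 satellites evenly phased, successive equator crossings are 25.54/4 = 6.385° apart.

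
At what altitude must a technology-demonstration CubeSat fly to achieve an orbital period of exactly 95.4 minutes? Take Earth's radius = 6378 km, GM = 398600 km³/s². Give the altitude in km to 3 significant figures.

T = 95.4 min = 5724.0 s.
From T = 2π√(a³/μ): a = (μ T²/4π²)^(1/3) = (398600 × 5724.0² / 4π²)^(1/3) = 6916 km.
Altitude h = a − R = 6916 − 6378 = 538 km.

538 km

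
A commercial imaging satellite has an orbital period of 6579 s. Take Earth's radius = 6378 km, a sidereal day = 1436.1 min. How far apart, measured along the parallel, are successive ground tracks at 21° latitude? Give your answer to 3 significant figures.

2860 km

Node shift per orbit = (6579.0/86166) × 360° = 27.49°.
Equatorial spacing = 27.49 × 111.3 km/° = 3060 km.
At 21° latitude, spacing = 3060 × cos(21°) = 2857 km.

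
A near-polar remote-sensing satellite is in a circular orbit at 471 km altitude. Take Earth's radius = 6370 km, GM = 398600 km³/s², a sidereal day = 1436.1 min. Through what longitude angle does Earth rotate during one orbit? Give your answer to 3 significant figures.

23.5°

Semi-major axis a = 6370 + 471 = 6841 km. Period T = 2π√(a³/μ) = 2π√(6841³/398600) = 5631.1 s = 93.85 min.
During one orbit Earth rotates (5631.1 / 86166) × 360° = 23.53°.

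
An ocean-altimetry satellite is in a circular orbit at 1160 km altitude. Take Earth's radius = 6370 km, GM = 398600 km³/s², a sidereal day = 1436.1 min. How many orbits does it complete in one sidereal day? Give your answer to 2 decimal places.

13.25

Semi-major axis a = 6370 + 1160 = 7530 km. Period T = 2π√(a³/μ) = 2π√(7530³/398600) = 6502.8 s = 108.38 min.
Orbits per sidereal day = 86166 / 6502.8 = 13.250.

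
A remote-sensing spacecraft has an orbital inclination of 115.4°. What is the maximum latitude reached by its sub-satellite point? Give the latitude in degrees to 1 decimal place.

64.6°

Retrograde orbit: the ground track reaches ±(180° − i) = ±(180 − 115.4) = ±64.6°.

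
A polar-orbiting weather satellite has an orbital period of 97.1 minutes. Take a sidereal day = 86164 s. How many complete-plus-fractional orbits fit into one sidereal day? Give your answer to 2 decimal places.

14.79

T = 97.1 min = 5826.0 s.
Orbits per sidereal day = 86164 / 5826.0 = 14.790.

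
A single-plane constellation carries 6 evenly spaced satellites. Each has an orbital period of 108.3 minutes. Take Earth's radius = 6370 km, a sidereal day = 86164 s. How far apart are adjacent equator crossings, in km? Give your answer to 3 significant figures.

T = 108.3 min = 6498.0 s.
Single-satellite node shift = (6498.0/86164) × 360° = 27.15°.
With 6 satellites evenly phased, successive equator crossings are 27.15/6 = 4.525° apart.
That is 4.525 × 111.2 = 503 km at the equator.

503 km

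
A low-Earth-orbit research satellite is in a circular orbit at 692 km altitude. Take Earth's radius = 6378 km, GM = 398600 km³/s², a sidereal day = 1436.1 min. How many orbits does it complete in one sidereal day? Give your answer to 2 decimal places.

14.56

Semi-major axis a = 6378 + 692 = 7070 km. Period T = 2π√(a³/μ) = 2π√(7070³/398600) = 5916.2 s = 98.60 min.
Orbits per sidereal day = 86166 / 5916.2 = 14.565.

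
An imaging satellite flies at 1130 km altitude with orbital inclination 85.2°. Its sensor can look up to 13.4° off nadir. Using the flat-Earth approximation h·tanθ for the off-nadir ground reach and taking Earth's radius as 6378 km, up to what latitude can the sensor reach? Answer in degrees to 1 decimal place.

87.6°

For a prograde orbit the ground track reaches latitude ±i = ±85.2°.
Sensor half-swath on the ground ≈ 1130·tan(13.4°) = 269 km = 2.42° of latitude.
Maximum observable latitude ≈ 85.2 + 2.42 = 87.6°.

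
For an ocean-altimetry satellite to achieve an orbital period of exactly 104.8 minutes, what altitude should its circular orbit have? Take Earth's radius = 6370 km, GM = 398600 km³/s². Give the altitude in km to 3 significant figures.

993 km

T = 104.8 min = 6288.0 s.
From T = 2π√(a³/μ): a = (μ T²/4π²)^(1/3) = (398600 × 6288.0² / 4π²)^(1/3) = 7363 km.
Altitude h = a − R = 7363 − 6370 = 993 km.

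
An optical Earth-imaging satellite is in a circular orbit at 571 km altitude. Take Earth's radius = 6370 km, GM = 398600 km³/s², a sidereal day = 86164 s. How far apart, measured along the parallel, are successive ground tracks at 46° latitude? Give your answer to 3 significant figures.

Semi-major axis a = 6370 + 571 = 6941 km. Period T = 2π√(a³/μ) = 2π√(6941³/398600) = 5755.0 s = 95.92 min.
Node shift per orbit = (5755.0/86164) × 360° = 24.04°.
Equatorial spacing = 24.04 × 111.2 km/° = 2673 km.
At 46° latitude, spacing = 2673 × cos(46°) = 1857 km.

1860 km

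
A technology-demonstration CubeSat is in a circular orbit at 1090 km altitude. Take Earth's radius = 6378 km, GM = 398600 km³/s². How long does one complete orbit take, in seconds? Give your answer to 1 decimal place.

6422.7 seconds

Semi-major axis a = 6378 + 1090 = 7468 km. Period T = 2π√(a³/μ) = 2π√(7468³/398600) = 6422.7 s = 107.05 min.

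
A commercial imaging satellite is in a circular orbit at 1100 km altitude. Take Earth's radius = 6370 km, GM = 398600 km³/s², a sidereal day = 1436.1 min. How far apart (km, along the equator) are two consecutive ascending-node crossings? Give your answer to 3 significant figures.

2980 km

Semi-major axis a = 6370 + 1100 = 7470 km. Period T = 2π√(a³/μ) = 2π√(7470³/398600) = 6425.3 s = 107.09 min.
During one orbit Earth rotates (6425.3 / 86166) × 360° = 26.84°.
At the equator that is 26.84° × (2π·6370/360) km/° = 26.84 × 111.2 = 2985 km.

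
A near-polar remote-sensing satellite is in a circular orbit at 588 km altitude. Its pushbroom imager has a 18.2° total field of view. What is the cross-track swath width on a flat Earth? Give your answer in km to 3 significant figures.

Half-angle = 18.2°/2 = 9.1°.
Swath width ≈ 2h·tan(θ/2) = 2 × 588 × tan(9.1°) = 188.4 km.

188 km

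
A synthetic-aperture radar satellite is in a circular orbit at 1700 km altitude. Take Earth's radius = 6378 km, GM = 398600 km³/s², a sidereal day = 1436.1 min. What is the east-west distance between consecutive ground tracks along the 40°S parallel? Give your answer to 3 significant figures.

Semi-major axis a = 6378 + 1700 = 8078 km. Period T = 2π√(a³/μ) = 2π√(8078³/398600) = 7225.5 s = 120.42 min.
Node shift per orbit = (7225.5/86166) × 360° = 30.19°.
Equatorial spacing = 30.19 × 111.3 km/° = 3360 km.
At 40° latitude, spacing = 3360 × cos(40°) = 2574 km.

2570 km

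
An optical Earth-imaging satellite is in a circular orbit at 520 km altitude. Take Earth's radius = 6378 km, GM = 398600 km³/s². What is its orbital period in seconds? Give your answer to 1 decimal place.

5701.6 seconds

Semi-major axis a = 6378 + 520 = 6898 km. Period T = 2π√(a³/μ) = 2π√(6898³/398600) = 5701.6 s = 95.03 min.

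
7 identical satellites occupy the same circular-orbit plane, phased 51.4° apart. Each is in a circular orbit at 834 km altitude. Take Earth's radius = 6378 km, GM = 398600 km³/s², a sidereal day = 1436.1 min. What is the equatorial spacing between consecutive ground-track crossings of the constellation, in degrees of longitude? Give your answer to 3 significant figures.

Semi-major axis a = 6378 + 834 = 7212 km. Period T = 2π√(a³/μ) = 2π√(7212³/398600) = 6095.3 s = 101.59 min.
Single-satellite node shift = (6095.3/86166) × 360° = 25.47°.
With 7 satellites evenly phased, successive equator crossings are 25.47/7 = 3.638° apart.

3.64°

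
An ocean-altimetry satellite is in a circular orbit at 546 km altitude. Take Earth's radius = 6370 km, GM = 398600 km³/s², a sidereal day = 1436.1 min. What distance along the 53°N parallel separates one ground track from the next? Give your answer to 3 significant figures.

1600 km

Semi-major axis a = 6370 + 546 = 6916 km. Period T = 2π√(a³/μ) = 2π√(6916³/398600) = 5723.9 s = 95.40 min.
Node shift per orbit = (5723.9/86166) × 360° = 23.91°.
Equatorial spacing = 23.91 × 111.2 km/° = 2659 km.
At 53° latitude, spacing = 2659 × cos(53°) = 1600 km.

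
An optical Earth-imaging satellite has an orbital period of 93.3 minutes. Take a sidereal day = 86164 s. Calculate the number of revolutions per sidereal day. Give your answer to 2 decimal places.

15.39

T = 93.3 min = 5598.0 s.
Orbits per sidereal day = 86164 / 5598.0 = 15.392.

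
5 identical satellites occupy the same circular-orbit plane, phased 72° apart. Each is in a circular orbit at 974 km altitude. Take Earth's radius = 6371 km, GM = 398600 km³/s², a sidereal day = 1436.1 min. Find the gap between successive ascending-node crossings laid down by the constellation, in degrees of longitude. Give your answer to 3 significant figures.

5.23°

Semi-major axis a = 6371 + 974 = 7345 km. Period T = 2π√(a³/μ) = 2π√(7345³/398600) = 6264.7 s = 104.41 min.
Single-satellite node shift = (6264.7/86166) × 360° = 26.17°.
With 5 satellites evenly phased, successive equator crossings are 26.17/5 = 5.235° apart.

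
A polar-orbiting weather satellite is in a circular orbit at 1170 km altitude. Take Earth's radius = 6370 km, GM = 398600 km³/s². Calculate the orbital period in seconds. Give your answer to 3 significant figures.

6520 seconds

Semi-major axis a = 6370 + 1170 = 7540 km. Period T = 2π√(a³/μ) = 2π√(7540³/398600) = 6515.8 s = 108.60 min.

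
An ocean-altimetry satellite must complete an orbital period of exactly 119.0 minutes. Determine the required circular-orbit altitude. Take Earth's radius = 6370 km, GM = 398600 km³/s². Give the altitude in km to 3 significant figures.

1640 km

T = 119.0 min = 7140.0 s.
From T = 2π√(a³/μ): a = (μ T²/4π²)^(1/3) = (398600 × 7140.0² / 4π²)^(1/3) = 8014 km.
Altitude h = a − R = 8014 − 6370 = 1644 km.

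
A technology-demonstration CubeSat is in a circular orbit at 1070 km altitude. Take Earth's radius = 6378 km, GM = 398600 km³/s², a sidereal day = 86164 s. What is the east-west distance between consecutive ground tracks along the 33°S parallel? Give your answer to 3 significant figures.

Semi-major axis a = 6378 + 1070 = 7448 km. Period T = 2π√(a³/μ) = 2π√(7448³/398600) = 6396.9 s = 106.62 min.
Node shift per orbit = (6396.9/86164) × 360° = 26.73°.
Equatorial spacing = 26.73 × 111.3 km/° = 2975 km.
At 33° latitude, spacing = 2975 × cos(33°) = 2495 km.

2500 km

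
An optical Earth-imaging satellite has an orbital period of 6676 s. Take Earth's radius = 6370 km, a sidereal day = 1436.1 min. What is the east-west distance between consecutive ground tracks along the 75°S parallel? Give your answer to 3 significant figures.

803 km

Node shift per orbit = (6676.0/86166) × 360° = 27.89°.
Equatorial spacing = 27.89 × 111.2 km/° = 3101 km.
At 75° latitude, spacing = 3101 × cos(75°) = 803 km.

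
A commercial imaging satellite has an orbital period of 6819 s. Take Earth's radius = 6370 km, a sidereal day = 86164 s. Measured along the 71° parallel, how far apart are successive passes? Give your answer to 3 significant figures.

Node shift per orbit = (6819.0/86164) × 360° = 28.49°.
Equatorial spacing = 28.49 × 111.2 km/° = 3167 km.
At 71° latitude, spacing = 3167 × cos(71°) = 1031 km.

1030 km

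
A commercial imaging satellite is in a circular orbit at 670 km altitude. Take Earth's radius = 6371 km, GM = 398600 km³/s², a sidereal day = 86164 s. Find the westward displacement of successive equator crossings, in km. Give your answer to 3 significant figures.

Semi-major axis a = 6371 + 670 = 7041 km. Period T = 2π√(a³/μ) = 2π√(7041³/398600) = 5879.8 s = 98.00 min.
During one orbit Earth rotates (5879.8 / 86164) × 360° = 24.57°.
At the equator that is 24.57° × (2π·6371/360) km/° = 24.57 × 111.2 = 2732 km.

2730 km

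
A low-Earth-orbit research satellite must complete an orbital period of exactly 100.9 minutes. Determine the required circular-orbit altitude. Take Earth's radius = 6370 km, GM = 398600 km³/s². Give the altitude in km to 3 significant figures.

809 km

T = 100.9 min = 6054.0 s.
From T = 2π√(a³/μ): a = (μ T²/4π²)^(1/3) = (398600 × 6054.0² / 4π²)^(1/3) = 7179 km.
Altitude h = a − R = 7179 − 6370 = 809 km.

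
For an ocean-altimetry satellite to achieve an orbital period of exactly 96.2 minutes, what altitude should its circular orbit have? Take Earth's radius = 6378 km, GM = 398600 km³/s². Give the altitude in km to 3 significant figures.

T = 96.2 min = 5772.0 s.
From T = 2π√(a³/μ): a = (μ T²/4π²)^(1/3) = (398600 × 5772.0² / 4π²)^(1/3) = 6955 km.
Altitude h = a − R = 6955 − 6378 = 577 km.

577 km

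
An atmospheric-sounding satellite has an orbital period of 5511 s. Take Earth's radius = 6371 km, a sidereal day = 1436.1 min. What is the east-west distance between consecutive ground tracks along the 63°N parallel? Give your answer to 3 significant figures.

1160 km

Node shift per orbit = (5511.0/86166) × 360° = 23.02°.
Equatorial spacing = 23.02 × 111.2 km/° = 2560 km.
At 63° latitude, spacing = 2560 × cos(63°) = 1162 km.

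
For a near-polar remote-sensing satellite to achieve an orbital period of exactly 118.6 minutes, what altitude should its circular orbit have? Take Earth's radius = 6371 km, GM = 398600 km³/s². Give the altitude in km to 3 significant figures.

1630 km

T = 118.6 min = 7116.0 s.
From T = 2π√(a³/μ): a = (μ T²/4π²)^(1/3) = (398600 × 7116.0² / 4π²)^(1/3) = 7996 km.
Altitude h = a − R = 7996 − 6371 = 1625 km.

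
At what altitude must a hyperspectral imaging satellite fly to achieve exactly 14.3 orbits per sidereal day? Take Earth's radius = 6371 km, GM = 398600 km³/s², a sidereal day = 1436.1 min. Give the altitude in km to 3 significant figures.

Required period T = 86166 / 14.3 = 6025.6 s.
From T = 2π√(a³/μ): a = (μ T²/4π²)^(1/3) = (398600 × 6025.6² / 4π²)^(1/3) = 7157 km.
Altitude h = a − R = 7157 − 6371 = 786 km.

786 km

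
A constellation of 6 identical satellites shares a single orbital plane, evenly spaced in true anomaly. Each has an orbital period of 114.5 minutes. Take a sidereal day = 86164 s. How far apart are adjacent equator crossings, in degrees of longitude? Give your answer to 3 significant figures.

4.78°

T = 114.5 min = 6870.0 s.
Single-satellite node shift = (6870.0/86164) × 360° = 28.70°.
With 6 satellites evenly phased, successive equator crossings are 28.70/6 = 4.784° apart.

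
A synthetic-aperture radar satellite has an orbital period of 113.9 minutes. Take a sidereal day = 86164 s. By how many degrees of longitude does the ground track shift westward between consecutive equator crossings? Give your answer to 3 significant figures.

T = 113.9 min = 6834.0 s.
During one orbit Earth rotates (6834.0 / 86164) × 360° = 28.55°.

28.6°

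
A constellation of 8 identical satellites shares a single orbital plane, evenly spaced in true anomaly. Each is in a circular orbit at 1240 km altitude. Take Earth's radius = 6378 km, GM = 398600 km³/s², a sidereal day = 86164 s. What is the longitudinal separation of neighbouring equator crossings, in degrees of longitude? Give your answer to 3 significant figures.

Semi-major axis a = 6378 + 1240 = 7618 km. Period T = 2π√(a³/μ) = 2π√(7618³/398600) = 6617.2 s = 110.29 min.
Single-satellite node shift = (6617.2/86164) × 360° = 27.65°.
With 8 satellites evenly phased, successive equator crossings are 27.65/8 = 3.456° apart.

3.46°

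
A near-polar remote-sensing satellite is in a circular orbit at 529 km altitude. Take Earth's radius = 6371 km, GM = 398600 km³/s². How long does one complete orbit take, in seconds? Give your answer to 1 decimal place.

5704.1 seconds

Semi-major axis a = 6371 + 529 = 6900 km. Period T = 2π√(a³/μ) = 2π√(6900³/398600) = 5704.1 s = 95.07 min.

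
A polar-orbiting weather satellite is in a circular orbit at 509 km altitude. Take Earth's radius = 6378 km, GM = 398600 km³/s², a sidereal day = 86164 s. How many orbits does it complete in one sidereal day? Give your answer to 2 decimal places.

Semi-major axis a = 6378 + 509 = 6887 km. Period T = 2π√(a³/μ) = 2π√(6887³/398600) = 5688.0 s = 94.80 min.
Orbits per sidereal day = 86164 / 5688.0 = 15.148.

15.15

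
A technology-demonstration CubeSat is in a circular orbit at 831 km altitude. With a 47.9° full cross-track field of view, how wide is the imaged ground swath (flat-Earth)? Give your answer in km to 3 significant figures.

Half-angle = 47.9°/2 = 23.95°.
Swath width ≈ 2h·tan(θ/2) = 2 × 831 × tan(23.95°) = 738.2 km.

738 km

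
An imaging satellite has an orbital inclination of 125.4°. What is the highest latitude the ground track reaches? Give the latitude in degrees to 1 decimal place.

54.6°

Retrograde orbit: the ground track reaches ±(180° − i) = ±(180 − 125.4) = ±54.6°.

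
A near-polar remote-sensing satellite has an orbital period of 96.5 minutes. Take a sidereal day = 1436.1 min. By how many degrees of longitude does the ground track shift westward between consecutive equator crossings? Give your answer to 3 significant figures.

24.2°

T = 96.5 min = 5790.0 s.
During one orbit Earth rotates (5790.0 / 86166) × 360° = 24.19°.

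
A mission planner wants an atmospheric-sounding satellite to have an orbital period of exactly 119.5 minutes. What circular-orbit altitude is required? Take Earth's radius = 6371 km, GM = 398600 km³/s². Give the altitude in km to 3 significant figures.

T = 119.5 min = 7170.0 s.
From T = 2π√(a³/μ): a = (μ T²/4π²)^(1/3) = (398600 × 7170.0² / 4π²)^(1/3) = 8037 km.
Altitude h = a − R = 8037 − 6371 = 1666 km.

1670 km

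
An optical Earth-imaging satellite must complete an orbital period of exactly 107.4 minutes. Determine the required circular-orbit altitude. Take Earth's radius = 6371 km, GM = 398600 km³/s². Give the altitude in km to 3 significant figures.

T = 107.4 min = 6444.0 s.
From T = 2π√(a³/μ): a = (μ T²/4π²)^(1/3) = (398600 × 6444.0² / 4π²)^(1/3) = 7485 km.
Altitude h = a − R = 7485 − 6371 = 1114 km.

1110 km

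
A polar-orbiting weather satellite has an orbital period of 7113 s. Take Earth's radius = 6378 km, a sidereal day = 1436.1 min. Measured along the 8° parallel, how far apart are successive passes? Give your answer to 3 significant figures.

Node shift per orbit = (7113.0/86166) × 360° = 29.72°.
Equatorial spacing = 29.72 × 111.3 km/° = 3308 km.
At 8° latitude, spacing = 3308 × cos(8°) = 3276 km.

3280 km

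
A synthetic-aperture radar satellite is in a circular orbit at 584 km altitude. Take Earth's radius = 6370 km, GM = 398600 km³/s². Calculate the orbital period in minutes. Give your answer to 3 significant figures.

Semi-major axis a = 6370 + 584 = 6954 km. Period T = 2π√(a³/μ) = 2π√(6954³/398600) = 5771.2 s = 96.19 min.

96.2 min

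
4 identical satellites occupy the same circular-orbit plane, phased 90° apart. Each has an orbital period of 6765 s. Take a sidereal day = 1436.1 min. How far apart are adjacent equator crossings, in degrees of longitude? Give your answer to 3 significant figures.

7.07°

Single-satellite node shift = (6765.0/86166) × 360° = 28.26°.
With 4 satellites evenly phased, successive equator crossings are 28.26/4 = 7.066° apart.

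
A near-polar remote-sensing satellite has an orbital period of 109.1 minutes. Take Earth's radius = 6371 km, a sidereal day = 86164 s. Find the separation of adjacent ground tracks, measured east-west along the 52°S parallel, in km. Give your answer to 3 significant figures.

T = 109.1 min = 6546.0 s.
Node shift per orbit = (6546.0/86164) × 360° = 27.35°.
Equatorial spacing = 27.35 × 111.2 km/° = 3041 km.
At 52° latitude, spacing = 3041 × cos(52°) = 1872 km.

1870 km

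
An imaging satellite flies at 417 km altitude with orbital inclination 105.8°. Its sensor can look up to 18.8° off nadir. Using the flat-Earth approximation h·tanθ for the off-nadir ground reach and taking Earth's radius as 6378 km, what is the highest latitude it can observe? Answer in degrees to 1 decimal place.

Retrograde orbit: the ground track reaches ±(180° − i) = ±(180 − 105.8) = ±74.2°.
Sensor half-swath on the ground ≈ 417·tan(18.8°) = 142 km = 1.28° of latitude.
Maximum observable latitude ≈ 74.2 + 1.28 = 75.5°.

75.5°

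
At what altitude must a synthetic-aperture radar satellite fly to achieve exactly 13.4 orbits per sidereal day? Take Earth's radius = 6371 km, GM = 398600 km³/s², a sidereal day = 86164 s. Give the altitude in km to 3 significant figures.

Required period T = 86164 / 13.4 = 6430.1 s.
From T = 2π√(a³/μ): a = (μ T²/4π²)^(1/3) = (398600 × 6430.1² / 4π²)^(1/3) = 7474 km.
Altitude h = a − R = 7474 − 6371 = 1103 km.

1100 km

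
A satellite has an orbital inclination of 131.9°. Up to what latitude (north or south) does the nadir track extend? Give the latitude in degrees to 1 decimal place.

48.1°

Retrograde orbit: the ground track reaches ±(180° − i) = ±(180 − 131.9) = ±48.1°.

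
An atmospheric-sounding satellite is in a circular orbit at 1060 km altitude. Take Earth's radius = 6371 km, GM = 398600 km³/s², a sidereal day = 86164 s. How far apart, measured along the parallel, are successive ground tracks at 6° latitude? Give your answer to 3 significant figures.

2950 km

Semi-major axis a = 6371 + 1060 = 7431 km. Period T = 2π√(a³/μ) = 2π√(7431³/398600) = 6375.0 s = 106.25 min.
Node shift per orbit = (6375.0/86164) × 360° = 26.64°.
Equatorial spacing = 26.64 × 111.2 km/° = 2962 km.
At 6° latitude, spacing = 2962 × cos(6°) = 2945 km.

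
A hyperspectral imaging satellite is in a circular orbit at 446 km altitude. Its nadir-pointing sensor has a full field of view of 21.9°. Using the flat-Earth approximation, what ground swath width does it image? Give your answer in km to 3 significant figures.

Half-angle = 21.9°/2 = 10.95°.
Swath width ≈ 2h·tan(θ/2) = 2 × 446 × tan(10.95°) = 172.6 km.

173 km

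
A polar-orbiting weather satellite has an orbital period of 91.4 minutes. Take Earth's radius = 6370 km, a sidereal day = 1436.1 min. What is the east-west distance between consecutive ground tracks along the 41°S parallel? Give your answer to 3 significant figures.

1920 km

T = 91.4 min = 5484.0 s.
Node shift per orbit = (5484.0/86166) × 360° = 22.91°.
Equatorial spacing = 22.91 × 111.2 km/° = 2547 km.
At 41° latitude, spacing = 2547 × cos(41°) = 1922 km.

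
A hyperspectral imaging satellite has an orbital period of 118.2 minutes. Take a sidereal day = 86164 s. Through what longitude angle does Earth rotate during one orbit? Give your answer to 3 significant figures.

29.6°

T = 118.2 min = 7092.0 s.
During one orbit Earth rotates (7092.0 / 86164) × 360° = 29.63°.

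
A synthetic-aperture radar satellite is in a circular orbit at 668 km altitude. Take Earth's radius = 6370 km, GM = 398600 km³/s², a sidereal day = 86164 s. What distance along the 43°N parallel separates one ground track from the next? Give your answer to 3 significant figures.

2000 km

Semi-major axis a = 6370 + 668 = 7038 km. Period T = 2π√(a³/μ) = 2π√(7038³/398600) = 5876.0 s = 97.93 min.
Node shift per orbit = (5876.0/86164) × 360° = 24.55°.
Equatorial spacing = 24.55 × 111.2 km/° = 2729 km.
At 43° latitude, spacing = 2729 × cos(43°) = 1996 km.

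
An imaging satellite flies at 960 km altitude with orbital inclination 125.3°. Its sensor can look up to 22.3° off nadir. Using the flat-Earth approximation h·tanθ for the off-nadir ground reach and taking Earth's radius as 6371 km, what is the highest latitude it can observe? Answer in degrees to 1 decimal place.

Retrograde orbit: the ground track reaches ±(180° − i) = ±(180 − 125.3) = ±54.7°.
Sensor half-swath on the ground ≈ 960·tan(22.3°) = 394 km = 3.54° of latitude.
Maximum observable latitude ≈ 54.7 + 3.54 = 58.2°.

58.2°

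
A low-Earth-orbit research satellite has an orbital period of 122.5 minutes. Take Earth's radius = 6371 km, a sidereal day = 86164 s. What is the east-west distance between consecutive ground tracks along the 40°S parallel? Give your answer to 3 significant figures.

2620 km

T = 122.5 min = 7350.0 s.
Node shift per orbit = (7350.0/86164) × 360° = 30.71°.
Equatorial spacing = 30.71 × 111.2 km/° = 3415 km.
At 40° latitude, spacing = 3415 × cos(40°) = 2616 km.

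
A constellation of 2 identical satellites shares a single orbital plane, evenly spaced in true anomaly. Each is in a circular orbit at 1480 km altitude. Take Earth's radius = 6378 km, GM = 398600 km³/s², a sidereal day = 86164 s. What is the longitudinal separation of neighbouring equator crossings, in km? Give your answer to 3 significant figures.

Semi-major axis a = 6378 + 1480 = 7858 km. Period T = 2π√(a³/μ) = 2π√(7858³/398600) = 6932.3 s = 115.54 min.
Single-satellite node shift = (6932.3/86164) × 360° = 28.96°.
With 2 satellites evenly phased, successive equator crossings are 28.96/2 = 14.482° apart.
That is 14.482 × 111.3 = 1612 km at the equator.

1610 km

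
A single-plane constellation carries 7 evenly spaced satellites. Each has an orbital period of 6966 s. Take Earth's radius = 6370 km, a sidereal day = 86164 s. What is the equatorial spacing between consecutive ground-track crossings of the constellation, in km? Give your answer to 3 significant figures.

Single-satellite node shift = (6966.0/86164) × 360° = 29.10°.
With 7 satellites evenly phased, successive equator crossings are 29.10/7 = 4.158° apart.
That is 4.158 × 111.2 = 462 km at the equator.

462 km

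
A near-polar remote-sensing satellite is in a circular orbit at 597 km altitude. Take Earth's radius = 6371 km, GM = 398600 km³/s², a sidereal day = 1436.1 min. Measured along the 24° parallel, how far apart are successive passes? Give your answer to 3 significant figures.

2460 km

Semi-major axis a = 6371 + 597 = 6968 km. Period T = 2π√(a³/μ) = 2π√(6968³/398600) = 5788.6 s = 96.48 min.
Node shift per orbit = (5788.6/86166) × 360° = 24.18°.
Equatorial spacing = 24.18 × 111.2 km/° = 2689 km.
At 24° latitude, spacing = 2689 × cos(24°) = 2457 km.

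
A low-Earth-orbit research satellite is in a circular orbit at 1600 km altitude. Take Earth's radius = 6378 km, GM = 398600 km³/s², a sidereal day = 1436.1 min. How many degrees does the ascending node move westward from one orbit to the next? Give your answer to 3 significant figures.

29.6°

Semi-major axis a = 6378 + 1600 = 7978 km. Period T = 2π√(a³/μ) = 2π√(7978³/398600) = 7091.7 s = 118.20 min.
During one orbit Earth rotates (7091.7 / 86166) × 360° = 29.63°.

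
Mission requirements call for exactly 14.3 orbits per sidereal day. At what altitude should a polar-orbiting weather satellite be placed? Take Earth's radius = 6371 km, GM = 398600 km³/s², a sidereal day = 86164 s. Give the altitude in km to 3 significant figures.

786 km

Required period T = 86164 / 14.3 = 6025.5 s.
From T = 2π√(a³/μ): a = (μ T²/4π²)^(1/3) = (398600 × 6025.5² / 4π²)^(1/3) = 7157 km.
Altitude h = a − R = 7157 − 6371 = 786 km.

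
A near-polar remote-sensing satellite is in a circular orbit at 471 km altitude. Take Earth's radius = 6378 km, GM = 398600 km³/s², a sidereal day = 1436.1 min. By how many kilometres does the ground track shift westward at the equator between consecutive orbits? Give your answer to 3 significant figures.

2620 km

Semi-major axis a = 6378 + 471 = 6849 km. Period T = 2π√(a³/μ) = 2π√(6849³/398600) = 5640.9 s = 94.02 min.
During one orbit Earth rotates (5640.9 / 86166) × 360° = 23.57°.
At the equator that is 23.57° × (2π·6378/360) km/° = 23.57 × 111.3 = 2623 km.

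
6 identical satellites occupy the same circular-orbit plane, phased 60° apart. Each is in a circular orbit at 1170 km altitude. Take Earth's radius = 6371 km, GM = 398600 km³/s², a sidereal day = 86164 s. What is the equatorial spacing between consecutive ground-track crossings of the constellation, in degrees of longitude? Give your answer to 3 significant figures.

Semi-major axis a = 6371 + 1170 = 7541 km. Period T = 2π√(a³/μ) = 2π√(7541³/398600) = 6517.1 s = 108.62 min.
Single-satellite node shift = (6517.1/86164) × 360° = 27.23°.
With 6 satellites evenly phased, successive equator crossings are 27.23/6 = 4.538° apart.

4.54°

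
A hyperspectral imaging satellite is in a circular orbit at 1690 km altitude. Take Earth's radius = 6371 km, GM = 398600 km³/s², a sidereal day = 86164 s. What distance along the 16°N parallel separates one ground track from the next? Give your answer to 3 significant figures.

3220 km

Semi-major axis a = 6371 + 1690 = 8061 km. Period T = 2π√(a³/μ) = 2π√(8061³/398600) = 7202.7 s = 120.04 min.
Node shift per orbit = (7202.7/86164) × 360° = 30.09°.
Equatorial spacing = 30.09 × 111.2 km/° = 3346 km.
At 16° latitude, spacing = 3346 × cos(16°) = 3217 km.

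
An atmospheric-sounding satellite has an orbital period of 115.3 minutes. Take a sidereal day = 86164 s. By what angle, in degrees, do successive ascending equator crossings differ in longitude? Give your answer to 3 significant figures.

T = 115.3 min = 6918.0 s.
During one orbit Earth rotates (6918.0 / 86164) × 360° = 28.90°.

28.9°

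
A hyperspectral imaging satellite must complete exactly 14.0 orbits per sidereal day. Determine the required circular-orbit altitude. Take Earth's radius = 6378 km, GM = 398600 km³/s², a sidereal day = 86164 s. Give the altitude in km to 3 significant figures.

Required period T = 86164 / 14.0 = 6154.6 s.
From T = 2π√(a³/μ): a = (μ T²/4π²)^(1/3) = (398600 × 6154.6² / 4π²)^(1/3) = 7259 km.
Altitude h = a − R = 7259 − 6378 = 881 km.

881 km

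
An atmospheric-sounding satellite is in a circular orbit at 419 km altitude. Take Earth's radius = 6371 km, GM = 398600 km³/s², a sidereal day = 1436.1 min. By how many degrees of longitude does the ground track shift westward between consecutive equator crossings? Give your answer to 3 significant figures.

23.3°

Semi-major axis a = 6371 + 419 = 6790 km. Period T = 2π√(a³/μ) = 2π√(6790³/398600) = 5568.2 s = 92.80 min.
During one orbit Earth rotates (5568.2 / 86166) × 360° = 23.26°.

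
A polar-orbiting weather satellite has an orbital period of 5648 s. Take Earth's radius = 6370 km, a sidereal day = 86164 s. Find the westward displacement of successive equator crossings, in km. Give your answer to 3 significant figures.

During one orbit Earth rotates (5648.0 / 86164) × 360° = 23.60°.
At the equator that is 23.60° × (2π·6370/360) km/° = 23.60 × 111.2 = 2624 km.

2620 km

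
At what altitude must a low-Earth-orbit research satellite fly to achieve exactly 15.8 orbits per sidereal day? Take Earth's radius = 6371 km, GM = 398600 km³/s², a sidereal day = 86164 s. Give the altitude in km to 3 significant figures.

Required period T = 86164 / 15.8 = 5453.4 s.
From T = 2π√(a³/μ): a = (μ T²/4π²)^(1/3) = (398600 × 5453.4² / 4π²)^(1/3) = 6696 km.
Altitude h = a − R = 6696 − 6371 = 325 km.

325 km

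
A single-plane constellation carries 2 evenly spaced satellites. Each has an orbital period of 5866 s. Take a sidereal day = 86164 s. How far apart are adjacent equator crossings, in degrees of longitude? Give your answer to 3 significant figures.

12.3°

Single-satellite node shift = (5866.0/86164) × 360° = 24.51°.
With 2 satellites evenly phased, successive equator crossings are 24.51/2 = 12.254° apart.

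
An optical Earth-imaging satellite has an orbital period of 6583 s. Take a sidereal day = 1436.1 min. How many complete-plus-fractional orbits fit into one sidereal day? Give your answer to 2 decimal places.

Orbits per sidereal day = 86166 / 6583.0 = 13.089.

13.09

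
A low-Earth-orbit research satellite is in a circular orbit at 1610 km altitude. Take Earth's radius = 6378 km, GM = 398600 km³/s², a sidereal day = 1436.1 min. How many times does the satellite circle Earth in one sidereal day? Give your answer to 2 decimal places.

12.13

Semi-major axis a = 6378 + 1610 = 7988 km. Period T = 2π√(a³/μ) = 2π√(7988³/398600) = 7105.1 s = 118.42 min.
Orbits per sidereal day = 86166 / 7105.1 = 12.127.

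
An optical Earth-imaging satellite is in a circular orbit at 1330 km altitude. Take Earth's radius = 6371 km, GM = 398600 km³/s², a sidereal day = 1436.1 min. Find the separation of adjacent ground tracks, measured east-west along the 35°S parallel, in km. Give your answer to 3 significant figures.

2560 km

Semi-major axis a = 6371 + 1330 = 7701 km. Period T = 2π√(a³/μ) = 2π√(7701³/398600) = 6725.6 s = 112.09 min.
Node shift per orbit = (6725.6/86166) × 360° = 28.10°.
Equatorial spacing = 28.10 × 111.2 km/° = 3125 km.
At 35° latitude, spacing = 3125 × cos(35°) = 2559 km.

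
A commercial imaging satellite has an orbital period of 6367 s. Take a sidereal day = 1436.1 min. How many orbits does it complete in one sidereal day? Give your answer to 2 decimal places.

Orbits per sidereal day = 86166 / 6367.0 = 13.533.

13.53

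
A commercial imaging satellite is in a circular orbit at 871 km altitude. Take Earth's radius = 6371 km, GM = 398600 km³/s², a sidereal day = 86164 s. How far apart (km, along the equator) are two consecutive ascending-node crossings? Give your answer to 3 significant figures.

2850 km

Semi-major axis a = 6371 + 871 = 7242 km. Period T = 2π√(a³/μ) = 2π√(7242³/398600) = 6133.4 s = 102.22 min.
During one orbit Earth rotates (6133.4 / 86164) × 360° = 25.63°.
At the equator that is 25.63° × (2π·6371/360) km/° = 25.63 × 111.2 = 2849 km.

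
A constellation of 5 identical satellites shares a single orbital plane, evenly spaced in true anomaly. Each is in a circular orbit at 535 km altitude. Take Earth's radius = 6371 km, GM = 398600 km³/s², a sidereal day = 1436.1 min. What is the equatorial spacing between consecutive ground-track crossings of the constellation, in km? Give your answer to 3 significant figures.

Semi-major axis a = 6371 + 535 = 6906 km. Period T = 2π√(a³/μ) = 2π√(6906³/398600) = 5711.5 s = 95.19 min.
Single-satellite node shift = (5711.5/86166) × 360° = 23.86°.
With 5 satellites evenly phased, successive equator crossings are 23.86/5 = 4.773° apart.
That is 4.773 × 111.2 = 531 km at the equator.

531 km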